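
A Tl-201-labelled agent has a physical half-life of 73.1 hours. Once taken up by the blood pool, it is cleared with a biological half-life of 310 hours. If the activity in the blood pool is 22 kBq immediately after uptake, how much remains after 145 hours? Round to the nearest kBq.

4 kBq

1/t_eff = 1/t_phys + 1/t_biol = 1/73.1 + 1/310 = 0.016906 per hour.
t_eff = 73.1 × 310 / (73.1 + 310) ≈ 59.152 hours.
Remaining = 22 × (1/2)^(145/59.152) = 22 × (1/2)^2.4513 ≈ 4.0225 kBq.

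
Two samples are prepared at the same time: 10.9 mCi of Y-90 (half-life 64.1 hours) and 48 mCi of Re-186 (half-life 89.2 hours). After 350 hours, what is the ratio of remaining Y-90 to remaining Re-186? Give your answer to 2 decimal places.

0.08

Y-90: 10.9 × (1/2)^(350/64.1) = 10.9 × (1/2)^5.4602 ≈ 0.24759 mCi.
Re-186: 48 × (1/2)^(350/89.2) = 48 × (1/2)^3.9238 ≈ 3.1628 mCi.
Ratio ≈ 0.24759 / 3.1628 ≈ 0.078283.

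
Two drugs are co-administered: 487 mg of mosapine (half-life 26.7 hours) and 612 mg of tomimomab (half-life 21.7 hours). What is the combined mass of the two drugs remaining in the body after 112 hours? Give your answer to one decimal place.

43.7 mg

mosapine: 487 × (1/2)^(112/26.7) = 487 × (1/2)^4.1948 ≈ 26.594 mg.
tomimomab: 612 × (1/2)^(112/21.7) = 612 × (1/2)^5.1613 ≈ 17.102 mg.
Total = 26.594 + 17.102 ≈ 43.696 mg.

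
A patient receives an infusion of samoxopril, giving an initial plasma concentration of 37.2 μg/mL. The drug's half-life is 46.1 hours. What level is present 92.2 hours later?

9.3 μg/mL

Elapsed time is 2 half-lives (92.2/46.1).
Each half-life halves the amount: 37.2 × (1/2)^2 = 37.2/4 = 9.3 μg/mL.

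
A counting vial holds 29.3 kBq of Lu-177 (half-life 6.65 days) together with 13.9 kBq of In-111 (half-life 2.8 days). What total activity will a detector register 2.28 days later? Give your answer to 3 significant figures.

Lu-177: 29.3 × (1/2)^(2.28/6.65) = 29.3 × (1/2)^0.34286 ≈ 23.102 kBq.
In-111: 13.9 × (1/2)^(2.28/2.8) = 13.9 × (1/2)^0.81429 ≈ 7.9048 kBq.
Total = 23.102 + 7.9048 ≈ 31.007 kBq.

31.0 kBq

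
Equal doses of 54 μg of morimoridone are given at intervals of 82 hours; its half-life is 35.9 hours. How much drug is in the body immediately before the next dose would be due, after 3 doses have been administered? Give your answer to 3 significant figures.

The 3 doses were given 246, 164, 82 hours ago.
Total = 54·(1/2)^(246/35.9) + 54·(1/2)^(164/35.9) + 54·(1/2)^(82/35.9)
      = 0.46733 + 2.2762 + 11.087 ≈ 13.83 μg.

13.8 μg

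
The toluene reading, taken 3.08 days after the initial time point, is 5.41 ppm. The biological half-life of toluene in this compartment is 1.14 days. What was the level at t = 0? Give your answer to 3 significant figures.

35.2 ppm

Number of half-lives elapsed: n = 3.08/1.14 ≈ 2.7018.
A₀ = A × 2^n = 5.41 × 2^2.7018 = 5.41 × 6.5059 ≈ 35.197 ppm.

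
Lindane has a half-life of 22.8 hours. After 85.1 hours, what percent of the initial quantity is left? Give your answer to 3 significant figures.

n = 85.1/22.8 ≈ 3.7325 half-lives.
Fraction remaining = (1/2)^3.7325 ≈ 0.075235, i.e. 7.5235%.

7.52%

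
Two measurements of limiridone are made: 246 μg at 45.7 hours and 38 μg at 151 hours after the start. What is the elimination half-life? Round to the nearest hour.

39 hours

Over Δt = 151 − 45.7 = 105.3 hours, the level fell by a factor of 246/38 ≈ 6.4737.
n = log₂(6.4737) ≈ 2.6946 half-lives, so t½ = 105.3/2.6946 ≈ 39.078 hours.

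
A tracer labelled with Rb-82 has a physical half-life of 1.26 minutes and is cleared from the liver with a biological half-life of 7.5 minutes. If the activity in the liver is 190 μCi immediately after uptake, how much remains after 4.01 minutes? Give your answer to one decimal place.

1/t_eff = 1/t_phys + 1/t_biol = 1/1.26 + 1/7.5 = 0.92698 per minute.
t_eff = 1.26 × 7.5 / (1.26 + 7.5) ≈ 1.0788 minutes.
Remaining = 190 × (1/2)^(4.01/1.0788) = 190 × (1/2)^3.7172 ≈ 14.447 μCi.

14.4 μCi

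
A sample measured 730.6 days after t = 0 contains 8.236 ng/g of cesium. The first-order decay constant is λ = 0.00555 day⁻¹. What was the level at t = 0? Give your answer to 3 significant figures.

t½ = ln 2 / λ = 0.69315 / 0.00555 ≈ 124.89 days.
Number of half-lives elapsed: n = 730.6/124.89 ≈ 5.8499.
A₀ = A × 2^n = 8.236 × 2^5.8499 = 8.236 × 57.675 ≈ 475.01 ng/g.

475 ng/g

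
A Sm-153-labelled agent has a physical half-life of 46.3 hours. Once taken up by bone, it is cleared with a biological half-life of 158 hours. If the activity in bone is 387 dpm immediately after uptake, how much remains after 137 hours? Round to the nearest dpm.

27 dpm

1/t_eff = 1/t_phys + 1/t_biol = 1/46.3 + 1/158 = 0.027927 per hour.
t_eff = 46.3 × 158 / (46.3 + 158) ≈ 35.807 hours.
Remaining = 387 × (1/2)^(137/35.807) = 387 × (1/2)^3.8261 ≈ 27.287 dpm.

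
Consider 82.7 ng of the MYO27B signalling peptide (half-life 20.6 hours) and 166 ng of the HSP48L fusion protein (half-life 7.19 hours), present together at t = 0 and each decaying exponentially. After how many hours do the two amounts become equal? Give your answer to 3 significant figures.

11.1 hours

Set 82.7·(1/2)^(t/20.6) = 166·(1/2)^(t/7.19).
Taking log₂: log₂(82.7/166) = t·(1/20.6 − 1/7.19).
log₂(0.49819) = -1.0052; 1/20.6 − 1/7.19 = -0.090538.
t = -1.0052 / -0.090538 ≈ 11.103 hours.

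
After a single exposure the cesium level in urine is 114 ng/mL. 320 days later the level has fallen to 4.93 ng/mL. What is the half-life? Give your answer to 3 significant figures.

A/A₀ = 4.93/114 ≈ 0.043246.
n = log₂(23.124) ≈ 4.5313 half-lives elapsed in 320 days.
t½ = 320/4.5313 ≈ 70.62 days.

70.6 days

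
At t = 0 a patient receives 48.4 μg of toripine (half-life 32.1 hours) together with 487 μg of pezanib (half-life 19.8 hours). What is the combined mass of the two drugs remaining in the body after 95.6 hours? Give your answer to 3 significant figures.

toripine: 48.4 × (1/2)^(95.6/32.1) = 48.4 × (1/2)^2.9782 ≈ 6.1421 μg.
pezanib: 487 × (1/2)^(95.6/19.8) = 487 × (1/2)^4.8283 ≈ 17.142 μg.
Total = 6.1421 + 17.142 ≈ 23.285 μg.

23.3 μg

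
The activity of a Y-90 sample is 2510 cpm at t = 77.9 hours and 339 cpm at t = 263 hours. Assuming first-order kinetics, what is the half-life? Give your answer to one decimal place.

64.1 hours

Over Δt = 263 − 77.9 = 185.1 hours, the level fell by a factor of 2510/339 ≈ 7.4041.
n = log₂(7.4041) ≈ 2.8883 half-lives, so t½ = 185.1/2.8883 ≈ 64.085 hours.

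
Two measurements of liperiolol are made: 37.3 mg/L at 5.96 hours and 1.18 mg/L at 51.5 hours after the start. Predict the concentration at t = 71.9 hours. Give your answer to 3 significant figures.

0.251 mg/L

Over Δt = 51.5 − 5.96 = 45.54 hours, the level fell by a factor of 37.3/1.18 ≈ 31.61.
n = log₂(31.61) ≈ 4.9823 half-lives, so t½ = 45.54/4.9823 ≈ 9.1403 hours.
From t = 51.5 to t = 71.9: 1.18 × (1/2)^((71.9−51.5)/9.1403) ≈ 0.2512 mg/L.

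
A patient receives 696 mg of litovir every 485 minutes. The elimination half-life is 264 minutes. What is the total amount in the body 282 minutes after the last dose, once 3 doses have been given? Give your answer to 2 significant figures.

450 mg

The 3 doses were given 1252, 767, 282 minutes ago.
Total = 696·(1/2)^(1252/264) + 696·(1/2)^(767/264) + 696·(1/2)^(282/264)
      = 26.001 + 92.902 + 331.94 ≈ 450.84 mg.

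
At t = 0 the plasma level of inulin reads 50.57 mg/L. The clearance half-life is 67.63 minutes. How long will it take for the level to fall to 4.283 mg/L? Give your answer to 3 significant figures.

241 minutes

Fraction remaining = 4.283/50.57 ≈ 0.084694.
n = log₂(50.57/4.283) = ln(11.807)/ln 2 ≈ 3.5616 half-lives.
t = n × t½ = 3.5616 × 67.63 ≈ 240.87 minutes.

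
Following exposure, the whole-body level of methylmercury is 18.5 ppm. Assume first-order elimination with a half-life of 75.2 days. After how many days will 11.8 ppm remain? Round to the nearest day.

Fraction remaining = 11.8/18.5 ≈ 0.63784.
n = log₂(18.5/11.8) = ln(1.5678)/ln 2 ≈ 0.64874 half-lives.
t = n × t½ = 0.64874 × 75.2 ≈ 48.785 days.

49 days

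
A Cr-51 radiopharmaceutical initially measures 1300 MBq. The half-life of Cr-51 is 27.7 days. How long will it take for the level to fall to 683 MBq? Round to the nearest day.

26 days

Fraction remaining = 683/1300 ≈ 0.52538.
n = log₂(1300/683) = ln(1.9034)/ln 2 ≈ 0.92855 half-lives.
t = n × t½ = 0.92855 × 27.7 ≈ 25.721 days.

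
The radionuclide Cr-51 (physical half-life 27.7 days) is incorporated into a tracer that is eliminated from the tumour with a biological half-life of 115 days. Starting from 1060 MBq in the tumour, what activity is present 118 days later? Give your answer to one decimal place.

27.2 MBq

1/t_eff = 1/t_phys + 1/t_biol = 1/27.7 + 1/115 = 0.044797 per day.
t_eff = 27.7 × 115 / (27.7 + 115) ≈ 22.323 days.
Remaining = 1060 × (1/2)^(118/22.323) = 1060 × (1/2)^5.286 ≈ 27.168 MBq.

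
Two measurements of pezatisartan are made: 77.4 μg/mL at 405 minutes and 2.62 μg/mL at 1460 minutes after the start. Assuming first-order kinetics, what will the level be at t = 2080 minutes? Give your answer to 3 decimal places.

0.358 μg/mL

Over Δt = 1460 − 405 = 1055 minutes, the level fell by a factor of 77.4/2.62 ≈ 29.542.
n = log₂(29.542) ≈ 4.8847 half-lives, so t½ = 1055/4.8847 ≈ 215.98 minutes.
From t = 1460 to t = 2080: 2.62 × (1/2)^((2080−1460)/215.98) ≈ 0.35823 μg/mL.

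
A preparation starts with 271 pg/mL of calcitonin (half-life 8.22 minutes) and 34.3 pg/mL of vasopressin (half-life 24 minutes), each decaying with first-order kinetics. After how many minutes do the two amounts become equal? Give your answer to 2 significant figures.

37 minutes

Set 271·(1/2)^(t/8.22) = 34.3·(1/2)^(t/24).
Taking log₂: log₂(271/34.3) = t·(1/8.22 − 1/24).
log₂(7.9009) = 2.982; 1/8.22 − 1/24 = 0.079988.
t = 2.982 / 0.079988 ≈ 37.281 minutes.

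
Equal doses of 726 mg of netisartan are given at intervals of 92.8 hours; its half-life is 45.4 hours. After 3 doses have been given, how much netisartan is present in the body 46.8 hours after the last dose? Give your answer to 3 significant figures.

The 3 doses were given 232.4, 139.6, 46.8 hours ago.
Total = 726·(1/2)^(232.4/45.4) + 726·(1/2)^(139.6/45.4) + 726·(1/2)^(46.8/45.4)
      = 20.892 + 86.159 + 355.32 ≈ 462.37 mg.

462 mg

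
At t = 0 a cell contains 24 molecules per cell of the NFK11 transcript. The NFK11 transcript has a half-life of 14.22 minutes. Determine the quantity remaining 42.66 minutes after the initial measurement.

Elapsed time is 3 half-lives (42.66/14.22).
Each half-life halves the amount: 24 × (1/2)^3 = 24/8 = 3 molecules per cell.

3 molecules per cell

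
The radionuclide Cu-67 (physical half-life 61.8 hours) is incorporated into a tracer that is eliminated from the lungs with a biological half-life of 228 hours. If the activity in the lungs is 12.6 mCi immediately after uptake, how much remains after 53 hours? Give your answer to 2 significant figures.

1/t_eff = 1/t_phys + 1/t_biol = 1/61.8 + 1/228 = 0.020567 per hour.
t_eff = 61.8 × 228 / (61.8 + 228) ≈ 48.621 hours.
Remaining = 12.6 × (1/2)^(53/48.621) = 12.6 × (1/2)^1.0901 ≈ 5.9187 mCi.

5.9 mCi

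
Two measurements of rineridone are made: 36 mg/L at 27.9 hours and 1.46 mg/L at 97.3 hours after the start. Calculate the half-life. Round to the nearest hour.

Over Δt = 97.3 − 27.9 = 69.4 hours, the level fell by a factor of 36/1.46 ≈ 24.658.
n = log₂(24.658) ≈ 4.624 half-lives, so t½ = 69.4/4.624 ≈ 15.009 hours.

15 hours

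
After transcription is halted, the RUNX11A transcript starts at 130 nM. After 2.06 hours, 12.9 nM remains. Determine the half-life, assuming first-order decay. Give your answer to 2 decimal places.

A/A₀ = 12.9/130 ≈ 0.099231.
n = log₂(10.078) ≈ 3.3331 half-lives elapsed in 2.06 hours.
t½ = 2.06/3.3331 ≈ 0.61805 hours.

0.62 hours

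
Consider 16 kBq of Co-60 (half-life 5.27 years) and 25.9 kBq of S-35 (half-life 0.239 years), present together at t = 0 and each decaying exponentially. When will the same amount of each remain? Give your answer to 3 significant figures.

Set 16·(1/2)^(t/5.27) = 25.9·(1/2)^(t/0.239).
Taking log₂: log₂(16/25.9) = t·(1/5.27 − 1/0.239).
log₂(0.61776) = -0.69488; 1/5.27 − 1/0.239 = -3.9943.
t = -0.69488 / -3.9943 ≈ 0.17397 years.

0.174 years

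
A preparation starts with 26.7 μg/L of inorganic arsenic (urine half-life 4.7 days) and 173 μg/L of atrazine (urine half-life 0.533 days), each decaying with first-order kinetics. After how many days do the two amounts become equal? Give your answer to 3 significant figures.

Set 26.7·(1/2)^(t/4.7) = 173·(1/2)^(t/0.533).
Taking log₂: log₂(26.7/173) = t·(1/4.7 − 1/0.533).
log₂(0.15434) = -2.6959; 1/4.7 − 1/0.533 = -1.6634.
t = -2.6959 / -1.6634 ≈ 1.6207 days.

1.62 days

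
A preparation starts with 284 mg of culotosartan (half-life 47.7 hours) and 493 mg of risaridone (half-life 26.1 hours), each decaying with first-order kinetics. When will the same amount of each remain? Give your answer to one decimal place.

Set 284·(1/2)^(t/47.7) = 493·(1/2)^(t/26.1).
Taking log₂: log₂(284/493) = t·(1/47.7 − 1/26.1).
log₂(0.57606) = -0.7957; 1/47.7 − 1/26.1 = -0.01735.
t = -0.7957 / -0.01735 ≈ 45.862 hours.

45.9 hours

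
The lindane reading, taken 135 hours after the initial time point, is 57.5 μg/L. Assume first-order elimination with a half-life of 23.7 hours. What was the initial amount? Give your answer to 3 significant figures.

Number of half-lives elapsed: n = 135/23.7 ≈ 5.6962.
A₀ = A × 2^n = 57.5 × 2^5.6962 = 57.5 × 51.848 ≈ 2981.2 μg/L.

2980 μg/L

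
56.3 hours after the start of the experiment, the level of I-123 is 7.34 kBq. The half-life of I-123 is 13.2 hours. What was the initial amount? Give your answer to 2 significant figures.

Number of half-lives elapsed: n = 56.3/13.2 ≈ 4.2652.
A₀ = A × 2^n = 7.34 × 2^4.2652 = 7.34 × 19.228 ≈ 141.13 kBq.

140 kBq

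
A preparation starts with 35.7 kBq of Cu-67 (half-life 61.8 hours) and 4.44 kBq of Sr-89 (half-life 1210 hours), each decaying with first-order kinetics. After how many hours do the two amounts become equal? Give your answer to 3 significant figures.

Set 35.7·(1/2)^(t/61.8) = 4.44·(1/2)^(t/1210).
Taking log₂: log₂(35.7/4.44) = t·(1/61.8 − 1/1210).
log₂(8.0405) = 3.0073; 1/61.8 − 1/1210 = 0.015355.
t = 3.0073 / 0.015355 ≈ 195.85 hours.

196 hours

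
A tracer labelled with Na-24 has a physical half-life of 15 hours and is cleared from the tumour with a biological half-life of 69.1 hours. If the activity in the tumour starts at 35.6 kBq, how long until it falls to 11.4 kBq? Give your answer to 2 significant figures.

1/t_eff = 1/t_phys + 1/t_biol = 1/15 + 1/69.1 = 0.081138 per hour.
t_eff = 15 × 69.1 / (15 + 69.1) ≈ 12.325 hours.
n = log₂(35.6/11.4) ≈ 1.6428; t = 1.6428 × 12.325 ≈ 20.247 hours.

20 hours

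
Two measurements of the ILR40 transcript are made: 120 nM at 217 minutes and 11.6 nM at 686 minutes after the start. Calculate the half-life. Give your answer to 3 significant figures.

Over Δt = 686 − 217 = 469 minutes, the level fell by a factor of 120/11.6 ≈ 10.345.
n = log₂(10.345) ≈ 3.3708 half-lives, so t½ = 469/3.3708 ≈ 139.13 minutes.

139 minutes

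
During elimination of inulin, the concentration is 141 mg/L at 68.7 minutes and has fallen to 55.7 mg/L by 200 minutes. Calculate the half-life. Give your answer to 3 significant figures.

98.0 minutes

Over Δt = 200 − 68.7 = 131.3 minutes, the level fell by a factor of 141/55.7 ≈ 2.5314.
n = log₂(2.5314) ≈ 1.3399 half-lives, so t½ = 131.3/1.3399 ≈ 97.989 minutes.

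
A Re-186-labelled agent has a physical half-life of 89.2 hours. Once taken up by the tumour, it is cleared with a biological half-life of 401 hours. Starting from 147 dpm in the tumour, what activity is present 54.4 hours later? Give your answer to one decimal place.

87.7 dpm

1/t_eff = 1/t_phys + 1/t_biol = 1/89.2 + 1/401 = 0.013705 per hour.
t_eff = 89.2 × 401 / (89.2 + 401) ≈ 72.969 hours.
Remaining = 147 × (1/2)^(54.4/72.969) = 147 × (1/2)^0.74553 ≈ 87.678 dpm.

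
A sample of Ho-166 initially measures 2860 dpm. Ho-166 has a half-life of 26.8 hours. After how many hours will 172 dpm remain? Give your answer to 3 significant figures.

109 hours

Fraction remaining = 172/2860 ≈ 0.06014.
n = log₂(2860/172) = ln(16.628)/ln 2 ≈ 4.0555 half-lives.
t = n × t½ = 4.0555 × 26.8 ≈ 108.69 hours.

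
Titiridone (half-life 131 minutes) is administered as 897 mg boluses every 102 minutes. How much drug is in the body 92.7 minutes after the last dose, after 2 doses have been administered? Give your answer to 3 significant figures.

The 2 doses were given 194.7, 92.7 minutes ago.
Total = 897·(1/2)^(194.7/131) + 897·(1/2)^(92.7/131)
      = 320.17 + 549.25 ≈ 869.43 mg.

869 mg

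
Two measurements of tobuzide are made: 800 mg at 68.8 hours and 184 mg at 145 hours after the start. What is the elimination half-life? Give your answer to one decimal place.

Over Δt = 145 − 68.8 = 76.2 hours, the level fell by a factor of 800/184 ≈ 4.3478.
n = log₂(4.3478) ≈ 2.1203 half-lives, so t½ = 76.2/2.1203 ≈ 35.938 hours.

35.9 hours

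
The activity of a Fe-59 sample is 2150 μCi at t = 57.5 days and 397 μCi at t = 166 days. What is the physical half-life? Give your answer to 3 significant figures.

44.5 days

Over Δt = 166 − 57.5 = 108.5 days, the level fell by a factor of 2150/397 ≈ 5.4156.
n = log₂(5.4156) ≈ 2.4371 half-lives, so t½ = 108.5/2.4371 ≈ 44.52 days.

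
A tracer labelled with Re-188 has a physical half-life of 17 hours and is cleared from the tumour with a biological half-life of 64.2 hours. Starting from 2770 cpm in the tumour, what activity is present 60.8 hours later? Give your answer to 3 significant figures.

120 cpm

1/t_eff = 1/t_phys + 1/t_biol = 1/17 + 1/64.2 = 0.0744 per hour.
t_eff = 17 × 64.2 / (17 + 64.2) ≈ 13.441 hours.
Remaining = 2770 × (1/2)^(60.8/13.441) = 2770 × (1/2)^4.5235 ≈ 120.44 cpm.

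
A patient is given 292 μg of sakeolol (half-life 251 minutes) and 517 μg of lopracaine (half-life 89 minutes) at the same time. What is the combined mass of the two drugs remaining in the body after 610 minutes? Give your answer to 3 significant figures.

sakeolol: 292 × (1/2)^(610/251) = 292 × (1/2)^2.4303 ≈ 54.175 μg.
lopracaine: 517 × (1/2)^(610/89) = 517 × (1/2)^6.8539 ≈ 4.4694 μg.
Total = 54.175 + 4.4694 ≈ 58.644 μg.

58.6 μg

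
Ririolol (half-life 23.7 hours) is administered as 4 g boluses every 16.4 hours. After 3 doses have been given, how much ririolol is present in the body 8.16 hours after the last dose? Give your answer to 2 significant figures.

The 3 doses were given 40.96, 24.56, 8.16 hours ago.
Total = 4·(1/2)^(40.96/23.7) + 4·(1/2)^(24.56/23.7) + 4·(1/2)^(8.16/23.7)
      = 1.2073 + 1.9503 + 3.1508 ≈ 6.3083 g.

6.3 g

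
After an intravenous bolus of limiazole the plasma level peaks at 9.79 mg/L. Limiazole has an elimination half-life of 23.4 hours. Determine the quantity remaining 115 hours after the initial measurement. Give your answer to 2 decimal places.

Number of half-lives: n = 115/23.4 ≈ 4.9145.
Remaining = 9.79 × (1/2)^4.9145 = 9.79 × 0.033157 ≈ 0.32461 mg/L.

0.32 mg/L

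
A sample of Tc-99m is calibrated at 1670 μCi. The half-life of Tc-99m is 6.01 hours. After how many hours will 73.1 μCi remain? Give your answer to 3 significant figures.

27.1 hours

Fraction remaining = 73.1/1670 ≈ 0.043772.
n = log₂(1670/73.1) = ln(22.845)/ln 2 ≈ 4.5138 half-lives.
t = n × t½ = 4.5138 × 6.01 ≈ 27.128 hours.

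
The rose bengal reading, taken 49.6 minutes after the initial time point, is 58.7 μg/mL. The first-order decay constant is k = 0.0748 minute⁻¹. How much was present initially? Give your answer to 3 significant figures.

t½ = ln 2 / k = 0.69315 / 0.0748 ≈ 9.2667 minutes.
Number of half-lives elapsed: n = 49.6/9.2667 ≈ 5.3525.
A₀ = A × 2^n = 58.7 × 2^5.3525 = 58.7 × 40.857 ≈ 2398.3 μg/mL.

2400 μg/mL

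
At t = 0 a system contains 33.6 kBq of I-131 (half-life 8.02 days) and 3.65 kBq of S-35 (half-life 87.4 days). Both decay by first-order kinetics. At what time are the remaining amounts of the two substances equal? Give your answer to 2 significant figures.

28 days

Set 33.6·(1/2)^(t/8.02) = 3.65·(1/2)^(t/87.4).
Taking log₂: log₂(33.6/3.65) = t·(1/8.02 − 1/87.4).
log₂(9.2055) = 3.2025; 1/8.02 − 1/87.4 = 0.11325.
t = 3.2025 / 0.11325 ≈ 28.279 days.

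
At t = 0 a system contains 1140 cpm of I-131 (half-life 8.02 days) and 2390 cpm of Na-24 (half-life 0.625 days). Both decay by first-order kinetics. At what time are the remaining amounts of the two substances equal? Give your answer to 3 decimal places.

0.724 days

Set 1140·(1/2)^(t/8.02) = 2390·(1/2)^(t/0.625).
Taking log₂: log₂(1140/2390) = t·(1/8.02 − 1/0.625).
log₂(0.47699) = -1.068; 1/8.02 − 1/0.625 = -1.4753.
t = -1.068 / -1.4753 ≈ 0.7239 days.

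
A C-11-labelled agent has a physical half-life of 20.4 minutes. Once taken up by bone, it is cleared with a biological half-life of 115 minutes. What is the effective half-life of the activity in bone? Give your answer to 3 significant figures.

1/t_eff = 1/t_phys + 1/t_biol = 1/20.4 + 1/115 = 0.057715 per minute.
t_eff = 20.4 × 115 / (20.4 + 115) ≈ 17.326 minutes.

17.3 minutes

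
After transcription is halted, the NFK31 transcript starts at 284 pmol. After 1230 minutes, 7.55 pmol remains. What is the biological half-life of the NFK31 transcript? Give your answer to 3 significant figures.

A/A₀ = 7.55/284 ≈ 0.026585.
n = log₂(37.616) ≈ 5.2333 half-lives elapsed in 1230 minutes.
t½ = 1230/5.2333 ≈ 235.03 minutes.

235 minutes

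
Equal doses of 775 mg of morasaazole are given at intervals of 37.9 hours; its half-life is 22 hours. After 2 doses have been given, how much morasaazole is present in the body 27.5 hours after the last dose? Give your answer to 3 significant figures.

425 mg

The 2 doses were given 65.4, 27.5 hours ago.
Total = 775·(1/2)^(65.4/22) + 775·(1/2)^(27.5/22)
      = 98.724 + 325.85 ≈ 424.57 mg.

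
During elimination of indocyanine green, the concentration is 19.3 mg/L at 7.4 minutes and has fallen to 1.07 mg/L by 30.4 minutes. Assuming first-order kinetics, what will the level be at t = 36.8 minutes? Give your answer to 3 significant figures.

0.478 mg/L

Over Δt = 30.4 − 7.4 = 23 minutes, the level fell by a factor of 19.3/1.07 ≈ 18.037.
n = log₂(18.037) ≈ 4.1729 half-lives, so t½ = 23/4.1729 ≈ 5.5117 minutes.
From t = 30.4 to t = 36.8: 1.07 × (1/2)^((36.8−30.4)/5.5117) ≈ 0.47845 mg/L.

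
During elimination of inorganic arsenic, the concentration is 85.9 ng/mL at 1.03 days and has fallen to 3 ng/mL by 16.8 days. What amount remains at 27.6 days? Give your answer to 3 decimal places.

0.302 ng/mL

Over Δt = 16.8 − 1.03 = 15.77 days, the level fell by a factor of 85.9/3 ≈ 28.633.
n = log₂(28.633) ≈ 4.8396 half-lives, so t½ = 15.77/4.8396 ≈ 3.2585 days.
From t = 16.8 to t = 27.6: 3 × (1/2)^((27.6−16.8)/3.2585) ≈ 0.30157 ng/mL.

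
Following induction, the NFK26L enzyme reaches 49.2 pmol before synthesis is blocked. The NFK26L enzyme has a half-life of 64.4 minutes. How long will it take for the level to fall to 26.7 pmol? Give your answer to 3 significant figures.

Fraction remaining = 26.7/49.2 ≈ 0.54268.
n = log₂(49.2/26.7) = ln(1.8427)/ln 2 ≈ 0.88182 half-lives.
t = n × t½ = 0.88182 × 64.4 ≈ 56.789 minutes.

56.8 minutes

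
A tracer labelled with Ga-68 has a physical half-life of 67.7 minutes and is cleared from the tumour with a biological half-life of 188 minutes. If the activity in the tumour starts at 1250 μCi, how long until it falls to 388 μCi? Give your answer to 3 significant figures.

84.0 minutes

1/t_eff = 1/t_phys + 1/t_biol = 1/67.7 + 1/188 = 0.02009 per minute.
t_eff = 67.7 × 188 / (67.7 + 188) ≈ 49.776 minutes.
n = log₂(1250/388) ≈ 1.6878; t = 1.6878 × 49.776 ≈ 84.011 minutes.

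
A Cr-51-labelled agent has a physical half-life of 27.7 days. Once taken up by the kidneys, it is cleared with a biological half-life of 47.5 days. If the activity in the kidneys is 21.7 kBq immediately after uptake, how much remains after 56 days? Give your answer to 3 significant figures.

1/t_eff = 1/t_phys + 1/t_biol = 1/27.7 + 1/47.5 = 0.057154 per day.
t_eff = 27.7 × 47.5 / (27.7 + 47.5) ≈ 17.497 days.
Remaining = 21.7 × (1/2)^(56/17.497) = 21.7 × (1/2)^3.2006 ≈ 2.3604 kBq.

2.36 kBq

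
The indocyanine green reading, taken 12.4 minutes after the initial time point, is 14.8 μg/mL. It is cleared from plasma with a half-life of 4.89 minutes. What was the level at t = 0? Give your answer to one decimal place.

85.8 μg/mL

Number of half-lives elapsed: n = 12.4/4.89 ≈ 2.5358.
A₀ = A × 2^n = 14.8 × 2^2.5358 = 14.8 × 5.7989 ≈ 85.824 μg/mL.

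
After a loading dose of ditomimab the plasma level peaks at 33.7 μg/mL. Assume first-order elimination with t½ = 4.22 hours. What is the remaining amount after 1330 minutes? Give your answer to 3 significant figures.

Convert the elapsed time: 1330 minutes = 22.1667 hours.
Number of half-lives: n = 22.1667/4.22 ≈ 5.2528.
Remaining = 33.7 × (1/2)^5.2528 = 33.7 × 0.026228 ≈ 0.88387 μg/mL.

0.884 μg/mL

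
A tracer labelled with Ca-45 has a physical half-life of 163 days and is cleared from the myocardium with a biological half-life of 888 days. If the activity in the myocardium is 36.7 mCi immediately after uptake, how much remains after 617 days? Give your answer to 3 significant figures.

1.64 mCi

1/t_eff = 1/t_phys + 1/t_biol = 1/163 + 1/888 = 0.0072611 per day.
t_eff = 163 × 888 / (163 + 888) ≈ 137.72 days.
Remaining = 36.7 × (1/2)^(617/137.72) = 36.7 × (1/2)^4.4801 ≈ 1.6445 mCi.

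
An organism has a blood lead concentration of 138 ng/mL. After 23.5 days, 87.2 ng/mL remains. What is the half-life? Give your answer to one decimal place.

35.5 days

A/A₀ = 87.2/138 ≈ 0.63188.
n = log₂(1.5826) ≈ 0.66227 half-lives elapsed in 23.5 days.
t½ = 23.5/0.66227 ≈ 35.484 days.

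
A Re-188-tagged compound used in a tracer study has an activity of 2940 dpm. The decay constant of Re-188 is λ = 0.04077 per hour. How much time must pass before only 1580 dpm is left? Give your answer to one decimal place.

15.2 hours

t½ = ln 2 / λ = 0.69315 / 0.04077 ≈ 17.001 hours.
Fraction remaining = 1580/2940 ≈ 0.53741.
n = log₂(2940/1580) = ln(1.8608)/ln 2 ≈ 0.89589 half-lives.
t = n × t½ = 0.89589 × 17.001 ≈ 15.231 hours.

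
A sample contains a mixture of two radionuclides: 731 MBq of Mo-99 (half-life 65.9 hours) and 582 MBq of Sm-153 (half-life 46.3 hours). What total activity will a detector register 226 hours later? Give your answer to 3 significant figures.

Mo-99: 731 × (1/2)^(226/65.9) = 731 × (1/2)^3.4294 ≈ 67.851 MBq.
Sm-153: 582 × (1/2)^(226/46.3) = 582 × (1/2)^4.8812 ≈ 19.748 MBq.
Total = 67.851 + 19.748 ≈ 87.599 MBq.

87.6 MBq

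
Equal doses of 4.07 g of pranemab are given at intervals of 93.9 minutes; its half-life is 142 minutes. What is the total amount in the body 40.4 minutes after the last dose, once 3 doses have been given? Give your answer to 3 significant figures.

The 3 doses were given 228.2, 134.3, 40.4 minutes ago.
Total = 4.07·(1/2)^(228.2/142) + 4.07·(1/2)^(134.3/142) + 4.07·(1/2)^(40.4/142)
      = 1.3361 + 2.1129 + 3.3416 ≈ 6.7906 g.

6.79 g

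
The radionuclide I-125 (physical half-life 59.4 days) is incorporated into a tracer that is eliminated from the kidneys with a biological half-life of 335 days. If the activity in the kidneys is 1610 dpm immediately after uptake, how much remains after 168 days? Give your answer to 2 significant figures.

160 dpm

1/t_eff = 1/t_phys + 1/t_biol = 1/59.4 + 1/335 = 0.01982 per day.
t_eff = 59.4 × 335 / (59.4 + 335) ≈ 50.454 days.
Remaining = 1610 × (1/2)^(168/50.454) = 1610 × (1/2)^3.3298 ≈ 160.13 dpm.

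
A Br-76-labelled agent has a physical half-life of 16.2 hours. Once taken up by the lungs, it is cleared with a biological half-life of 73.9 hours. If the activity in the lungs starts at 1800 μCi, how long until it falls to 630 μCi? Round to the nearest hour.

1/t_eff = 1/t_phys + 1/t_biol = 1/16.2 + 1/73.9 = 0.07526 per hour.
t_eff = 16.2 × 73.9 / (16.2 + 73.9) ≈ 13.287 hours.
n = log₂(1800/630) ≈ 1.5146; t = 1.5146 × 13.287 ≈ 20.124 hours.

20 hours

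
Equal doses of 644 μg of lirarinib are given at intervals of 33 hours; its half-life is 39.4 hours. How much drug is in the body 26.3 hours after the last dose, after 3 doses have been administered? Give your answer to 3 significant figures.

The 3 doses were given 92.3, 59.3, 26.3 hours ago.
Total = 644·(1/2)^(92.3/39.4) + 644·(1/2)^(59.3/39.4) + 644·(1/2)^(26.3/39.4)
      = 126.96 + 226.89 + 405.46 ≈ 759.31 μg.

759 μg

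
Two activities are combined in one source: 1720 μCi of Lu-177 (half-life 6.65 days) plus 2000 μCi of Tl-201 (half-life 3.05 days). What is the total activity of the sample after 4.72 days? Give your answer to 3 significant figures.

1740 μCi

Lu-177: 1720 × (1/2)^(4.72/6.65) = 1720 × (1/2)^0.70977 ≈ 1051.6 μCi.
Tl-201: 2000 × (1/2)^(4.72/3.05) = 2000 × (1/2)^1.5475 ≈ 684.19 μCi.
Total = 1051.6 + 684.19 ≈ 1735.8 μCi.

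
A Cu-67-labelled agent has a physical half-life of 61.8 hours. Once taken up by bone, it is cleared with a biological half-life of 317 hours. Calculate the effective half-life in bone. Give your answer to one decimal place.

51.7 hours

1/t_eff = 1/t_phys + 1/t_biol = 1/61.8 + 1/317 = 0.019336 per hour.
t_eff = 61.8 × 317 / (61.8 + 317) ≈ 51.718 hours.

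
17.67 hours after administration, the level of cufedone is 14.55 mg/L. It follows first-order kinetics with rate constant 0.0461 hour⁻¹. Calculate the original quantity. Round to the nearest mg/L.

t½ = ln 2 / λ = 0.69315 / 0.0461 ≈ 15.036 hours.
Number of half-lives elapsed: n = 17.67/15.036 ≈ 1.1752.
A₀ = A × 2^n = 14.55 × 2^1.1752 = 14.55 × 2.2582 ≈ 32.857 mg/L.

33 mg/L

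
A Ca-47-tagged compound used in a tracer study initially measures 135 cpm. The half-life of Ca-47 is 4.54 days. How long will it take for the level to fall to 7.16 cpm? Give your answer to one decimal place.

Fraction remaining = 7.16/135 ≈ 0.053037.
n = log₂(135/7.16) = ln(18.855)/ln 2 ≈ 4.2369 half-lives.
t = n × t½ = 4.2369 × 4.54 ≈ 19.235 days.

19.2 days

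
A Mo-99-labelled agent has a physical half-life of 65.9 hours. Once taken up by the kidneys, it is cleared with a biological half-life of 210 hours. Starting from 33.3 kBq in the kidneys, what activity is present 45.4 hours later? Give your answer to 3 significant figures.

17.8 kBq

1/t_eff = 1/t_phys + 1/t_biol = 1/65.9 + 1/210 = 0.019936 per hour.
t_eff = 65.9 × 210 / (65.9 + 210) ≈ 50.159 hours.
Remaining = 33.3 × (1/2)^(45.4/50.159) = 33.3 × (1/2)^0.90511 ≈ 17.782 kBq.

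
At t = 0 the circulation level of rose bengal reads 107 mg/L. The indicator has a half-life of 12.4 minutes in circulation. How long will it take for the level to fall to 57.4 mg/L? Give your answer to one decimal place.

Fraction remaining = 57.4/107 ≈ 0.53645.
n = log₂(107/57.4) = ln(1.8641)/ln 2 ≈ 0.89849 half-lives.
t = n × t½ = 0.89849 × 12.4 ≈ 11.141 minutes.

11.1 minutes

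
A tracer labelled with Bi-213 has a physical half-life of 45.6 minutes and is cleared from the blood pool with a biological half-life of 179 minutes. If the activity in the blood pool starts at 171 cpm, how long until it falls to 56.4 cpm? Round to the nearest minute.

1/t_eff = 1/t_phys + 1/t_biol = 1/45.6 + 1/179 = 0.027516 per minute.
t_eff = 45.6 × 179 / (45.6 + 179) ≈ 36.342 minutes.
n = log₂(171/56.4) ≈ 1.6002; t = 1.6002 × 36.342 ≈ 58.155 minutes.

58 minutes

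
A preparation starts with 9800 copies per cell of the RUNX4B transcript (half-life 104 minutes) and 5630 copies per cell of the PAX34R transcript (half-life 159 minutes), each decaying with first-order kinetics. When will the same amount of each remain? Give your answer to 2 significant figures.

Set 9800·(1/2)^(t/104) = 5630·(1/2)^(t/159).
Taking log₂: log₂(9800/5630) = t·(1/104 − 1/159).
log₂(1.7407) = 0.79965; 1/104 − 1/159 = 0.0033261.
t = 0.79965 / 0.0033261 ≈ 240.42 minutes.

240 minutes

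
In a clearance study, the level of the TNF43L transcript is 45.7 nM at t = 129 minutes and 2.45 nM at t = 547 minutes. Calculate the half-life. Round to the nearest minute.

99 minutes

Over Δt = 547 − 129 = 418 minutes, the level fell by a factor of 45.7/2.45 ≈ 18.653.
n = log₂(18.653) ≈ 4.2213 half-lives, so t½ = 418/4.2213 ≈ 99.021 minutes.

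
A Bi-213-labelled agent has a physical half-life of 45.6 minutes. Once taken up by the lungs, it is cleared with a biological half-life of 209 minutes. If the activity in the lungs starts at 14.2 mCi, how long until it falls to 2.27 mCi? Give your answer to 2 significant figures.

99 minutes

1/t_eff = 1/t_phys + 1/t_biol = 1/45.6 + 1/209 = 0.026715 per minute.
t_eff = 45.6 × 209 / (45.6 + 209) ≈ 37.433 minutes.
n = log₂(14.2/2.27) ≈ 2.6451; t = 2.6451 × 37.433 ≈ 99.015 minutes.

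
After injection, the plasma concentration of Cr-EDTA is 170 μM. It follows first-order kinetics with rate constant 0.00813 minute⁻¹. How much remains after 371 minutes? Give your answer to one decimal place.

t½ = ln 2 / k = 0.69315 / 0.00813 ≈ 85.258 minutes.
Number of half-lives: n = 371/85.258 ≈ 4.3515.
Remaining = 170 × (1/2)^4.3515 = 170 × 0.048986 ≈ 8.3275 μM.

8.3 μM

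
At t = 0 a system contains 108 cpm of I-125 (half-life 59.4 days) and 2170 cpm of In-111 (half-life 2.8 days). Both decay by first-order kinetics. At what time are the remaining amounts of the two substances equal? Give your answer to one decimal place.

12.7 days

Set 108·(1/2)^(t/59.4) = 2170·(1/2)^(t/2.8).
Taking log₂: log₂(108/2170) = t·(1/59.4 − 1/2.8).
log₂(0.04977) = -4.3286; 1/59.4 − 1/2.8 = -0.34031.
t = -4.3286 / -0.34031 ≈ 12.72 days.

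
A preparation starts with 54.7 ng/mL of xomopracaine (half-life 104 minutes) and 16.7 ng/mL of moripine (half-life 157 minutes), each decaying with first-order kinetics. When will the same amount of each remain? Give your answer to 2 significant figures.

Set 54.7·(1/2)^(t/104) = 16.7·(1/2)^(t/157).
Taking log₂: log₂(54.7/16.7) = t·(1/104 − 1/157).
log₂(3.2754) = 1.7117; 1/104 − 1/157 = 0.003246.
t = 1.7117 / 0.003246 ≈ 527.33 minutes.

530 minutes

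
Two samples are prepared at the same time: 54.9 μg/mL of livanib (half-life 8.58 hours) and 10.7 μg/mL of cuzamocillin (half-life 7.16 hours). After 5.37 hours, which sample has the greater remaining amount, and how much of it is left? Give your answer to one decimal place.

livanib, 35.6 μg/mL

livanib: 54.9 × (1/2)^0.62587 ≈ 35.577 μg/mL.
cuzamocillin: 10.7 × (1/2)^0.75 ≈ 6.3623 μg/mL.
Livanib has more remaining, at ≈ 35.577 μg/mL.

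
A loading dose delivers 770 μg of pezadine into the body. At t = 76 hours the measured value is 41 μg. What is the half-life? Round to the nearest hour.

A/A₀ = 41/770 ≈ 0.053247.
n = log₂(18.78) ≈ 4.2312 half-lives elapsed in 76 hours.
t½ = 76/4.2312 ≈ 17.962 hours.

18 hours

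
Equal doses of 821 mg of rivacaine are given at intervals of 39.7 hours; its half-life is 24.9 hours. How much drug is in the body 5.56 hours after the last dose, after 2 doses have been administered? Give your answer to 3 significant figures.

The 2 doses were given 45.26, 5.56 hours ago.
Total = 821·(1/2)^(45.26/24.9) + 821·(1/2)^(5.56/24.9)
      = 232.9 + 703.28 ≈ 936.18 mg.

936 mg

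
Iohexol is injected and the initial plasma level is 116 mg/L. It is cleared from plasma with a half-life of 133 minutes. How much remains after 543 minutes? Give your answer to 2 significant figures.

Number of half-lives: n = 543/133 ≈ 4.0827.
Remaining = 116 × (1/2)^4.0827 = 116 × 0.059018 ≈ 6.8461 mg/L.

6.8 mg/L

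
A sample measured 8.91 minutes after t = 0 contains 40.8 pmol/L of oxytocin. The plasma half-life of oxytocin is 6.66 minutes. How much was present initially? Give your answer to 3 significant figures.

Number of half-lives elapsed: n = 8.91/6.66 ≈ 1.3378.
A₀ = A × 2^n = 40.8 × 2^1.3378 = 40.8 × 2.5277 ≈ 103.13 pmol/L.

103 pmol/L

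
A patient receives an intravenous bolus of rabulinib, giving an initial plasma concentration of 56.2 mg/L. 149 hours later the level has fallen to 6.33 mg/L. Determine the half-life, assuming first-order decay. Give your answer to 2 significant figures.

A/A₀ = 6.33/56.2 ≈ 0.11263.
n = log₂(8.8784) ≈ 3.1503 half-lives elapsed in 149 hours.
t½ = 149/3.1503 ≈ 47.297 hours.

47 hours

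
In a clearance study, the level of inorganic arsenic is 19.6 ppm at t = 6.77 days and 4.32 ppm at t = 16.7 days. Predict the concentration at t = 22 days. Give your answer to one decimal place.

1.9 ppm

Over Δt = 16.7 − 6.77 = 9.93 days, the level fell by a factor of 19.6/4.32 ≈ 4.537.
n = log₂(4.537) ≈ 2.1818 half-lives, so t½ = 9.93/2.1818 ≈ 4.5514 days.
From t = 16.7 to t = 22: 4.32 × (1/2)^((22−16.7)/4.5514) ≈ 1.9273 ppm.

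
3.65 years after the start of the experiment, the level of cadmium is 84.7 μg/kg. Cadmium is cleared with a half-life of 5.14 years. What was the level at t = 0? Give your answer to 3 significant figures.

Number of half-lives elapsed: n = 3.65/5.14 ≈ 0.71012.
A₀ = A × 2^n = 84.7 × 2^0.71012 = 84.7 × 1.6359 ≈ 138.56 μg/kg.

139 μg/kg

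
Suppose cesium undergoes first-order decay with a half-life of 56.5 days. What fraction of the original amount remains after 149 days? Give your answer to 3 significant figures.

0.161

n = 149/56.5 ≈ 2.6372 half-lives.
Fraction remaining = (1/2)^2.6372 ≈ 0.16074.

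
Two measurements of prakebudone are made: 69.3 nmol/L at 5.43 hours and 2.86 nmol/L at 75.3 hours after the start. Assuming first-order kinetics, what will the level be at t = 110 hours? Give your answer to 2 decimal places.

0.59 nmol/L

Over Δt = 75.3 − 5.43 = 69.87 hours, the level fell by a factor of 69.3/2.86 ≈ 24.231.
n = log₂(24.231) ≈ 4.5988 half-lives, so t½ = 69.87/4.5988 ≈ 15.193 hours.
From t = 75.3 to t = 110: 2.86 × (1/2)^((110−75.3)/15.193) ≈ 0.58727 nmol/L.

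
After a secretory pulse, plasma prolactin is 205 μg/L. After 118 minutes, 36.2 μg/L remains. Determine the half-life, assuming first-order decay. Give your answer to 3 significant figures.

47.2 minutes

A/A₀ = 36.2/205 ≈ 0.17659.
n = log₂(5.663) ≈ 2.5016 half-lives elapsed in 118 minutes.
t½ = 118/2.5016 ≈ 47.171 minutes.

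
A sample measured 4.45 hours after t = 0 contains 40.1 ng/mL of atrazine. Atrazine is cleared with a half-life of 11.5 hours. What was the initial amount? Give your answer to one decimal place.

52.4 ng/mL

Number of half-lives elapsed: n = 4.45/11.5 ≈ 0.38696.
A₀ = A × 2^n = 40.1 × 2^0.38696 = 40.1 × 1.3076 ≈ 52.436 ng/mL.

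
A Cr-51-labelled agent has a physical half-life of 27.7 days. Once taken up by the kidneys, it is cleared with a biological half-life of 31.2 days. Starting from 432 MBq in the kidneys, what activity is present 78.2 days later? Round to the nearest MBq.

11 MBq

1/t_eff = 1/t_phys + 1/t_biol = 1/27.7 + 1/31.2 = 0.068152 per day.
t_eff = 27.7 × 31.2 / (27.7 + 31.2) ≈ 14.673 days.
Remaining = 432 × (1/2)^(78.2/14.673) = 432 × (1/2)^5.3295 ≈ 10.743 MBq.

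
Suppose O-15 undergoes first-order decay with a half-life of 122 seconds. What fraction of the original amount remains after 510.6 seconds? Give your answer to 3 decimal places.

0.055

n = 510.6/122 ≈ 4.1852 half-lives.
Fraction remaining = (1/2)^4.1852 ≈ 0.054969.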